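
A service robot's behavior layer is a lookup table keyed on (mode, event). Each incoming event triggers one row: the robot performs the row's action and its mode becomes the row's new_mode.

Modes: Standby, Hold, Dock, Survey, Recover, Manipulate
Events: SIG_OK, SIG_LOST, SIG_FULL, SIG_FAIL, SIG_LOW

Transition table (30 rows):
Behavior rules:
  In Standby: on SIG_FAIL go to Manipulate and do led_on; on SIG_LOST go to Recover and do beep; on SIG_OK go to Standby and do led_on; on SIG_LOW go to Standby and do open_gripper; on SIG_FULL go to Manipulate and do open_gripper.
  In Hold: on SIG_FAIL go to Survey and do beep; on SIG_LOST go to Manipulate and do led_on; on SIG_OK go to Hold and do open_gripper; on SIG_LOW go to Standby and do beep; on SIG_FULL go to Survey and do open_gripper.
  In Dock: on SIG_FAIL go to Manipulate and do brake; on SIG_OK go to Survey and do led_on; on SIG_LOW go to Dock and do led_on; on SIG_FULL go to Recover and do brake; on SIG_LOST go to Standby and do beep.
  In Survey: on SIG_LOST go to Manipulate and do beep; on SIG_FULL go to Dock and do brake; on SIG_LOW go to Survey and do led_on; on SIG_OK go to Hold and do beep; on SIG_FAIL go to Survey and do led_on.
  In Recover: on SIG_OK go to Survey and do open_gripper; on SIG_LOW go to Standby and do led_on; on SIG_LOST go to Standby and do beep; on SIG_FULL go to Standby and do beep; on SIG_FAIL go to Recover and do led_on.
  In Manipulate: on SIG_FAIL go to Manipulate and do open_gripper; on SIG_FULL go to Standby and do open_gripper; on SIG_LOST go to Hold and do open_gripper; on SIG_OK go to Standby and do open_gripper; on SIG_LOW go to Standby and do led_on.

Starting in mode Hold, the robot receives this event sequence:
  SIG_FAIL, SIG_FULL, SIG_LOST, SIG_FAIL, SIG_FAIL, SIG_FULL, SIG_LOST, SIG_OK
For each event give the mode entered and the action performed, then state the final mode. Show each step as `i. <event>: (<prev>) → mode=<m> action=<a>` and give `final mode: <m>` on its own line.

final mode: Survey

1. SIG_FAIL: (Hold) → mode=Survey action=beep
2. SIG_FULL: (Survey) → mode=Dock action=brake
3. SIG_LOST: (Dock) → mode=Standby action=beep
4. SIG_FAIL: (Standby) → mode=Manipulate action=led_on
5. SIG_FAIL: (Manipulate) → mode=Manipulate action=open_gripper
6. SIG_FULL: (Manipulate) → mode=Standby action=open_gripper
7. SIG_LOST: (Standby) → mode=Recover action=beep
8. SIG_OK: (Recover) → mode=Survey action=open_gripper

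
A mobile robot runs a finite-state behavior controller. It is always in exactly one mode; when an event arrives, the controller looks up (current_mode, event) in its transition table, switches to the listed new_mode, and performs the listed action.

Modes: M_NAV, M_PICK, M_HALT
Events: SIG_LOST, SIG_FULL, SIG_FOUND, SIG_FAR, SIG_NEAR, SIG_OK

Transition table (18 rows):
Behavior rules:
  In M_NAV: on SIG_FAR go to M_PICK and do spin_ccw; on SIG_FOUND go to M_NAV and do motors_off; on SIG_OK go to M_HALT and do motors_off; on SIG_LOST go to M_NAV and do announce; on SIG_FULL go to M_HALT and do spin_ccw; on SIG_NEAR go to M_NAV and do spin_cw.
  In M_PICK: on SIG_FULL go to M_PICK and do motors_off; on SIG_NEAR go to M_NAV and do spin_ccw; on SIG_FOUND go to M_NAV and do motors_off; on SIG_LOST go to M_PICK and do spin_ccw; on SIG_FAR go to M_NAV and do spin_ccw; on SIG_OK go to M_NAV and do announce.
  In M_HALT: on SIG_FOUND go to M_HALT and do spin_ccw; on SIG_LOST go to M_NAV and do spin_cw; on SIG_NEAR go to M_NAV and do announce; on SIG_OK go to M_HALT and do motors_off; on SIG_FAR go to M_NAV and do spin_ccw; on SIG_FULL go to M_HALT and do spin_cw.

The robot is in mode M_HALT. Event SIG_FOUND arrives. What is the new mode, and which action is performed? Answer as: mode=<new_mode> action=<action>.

mode=M_HALT action=spin_ccw

current mode = M_HALT; filter table to that mode:
  (M_HALT, SIG_FOUND) → (M_HALT, spin_ccw)  ← event matches
  (M_HALT, SIG_LOST) → (M_NAV, spin_cw)
  (M_HALT, SIG_NEAR) → (M_NAV, announce)
  (M_HALT, SIG_OK) → (M_HALT, motors_off)
  (M_HALT, SIG_FAR) → (M_NAV, spin_ccw)
  (M_HALT, SIG_FULL) → (M_HALT, spin_cw)
event = SIG_FOUND selects (M_HALT, spin_ccw)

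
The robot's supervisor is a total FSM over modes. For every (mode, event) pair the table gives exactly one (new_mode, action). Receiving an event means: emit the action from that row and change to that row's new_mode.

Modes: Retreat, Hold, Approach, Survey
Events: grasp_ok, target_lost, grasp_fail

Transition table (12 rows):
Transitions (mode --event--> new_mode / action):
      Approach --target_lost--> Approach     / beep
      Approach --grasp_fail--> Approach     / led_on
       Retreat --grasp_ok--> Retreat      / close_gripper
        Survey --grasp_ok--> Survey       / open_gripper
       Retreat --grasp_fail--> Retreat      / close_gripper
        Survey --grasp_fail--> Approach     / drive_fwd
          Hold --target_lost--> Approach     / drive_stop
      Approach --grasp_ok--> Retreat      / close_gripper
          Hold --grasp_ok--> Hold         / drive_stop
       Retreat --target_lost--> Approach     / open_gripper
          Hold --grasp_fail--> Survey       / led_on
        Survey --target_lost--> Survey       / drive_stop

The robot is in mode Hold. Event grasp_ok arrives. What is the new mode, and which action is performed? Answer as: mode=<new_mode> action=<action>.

current mode = Hold; filter table to that mode:
  (Hold, target_lost) → (Approach, drive_stop)
  (Hold, grasp_ok) → (Hold, drive_stop)  ← event matches
  (Hold, grasp_fail) → (Survey, led_on)
event = grasp_ok selects (Hold, drive_stop)

mode=Hold action=drive_stop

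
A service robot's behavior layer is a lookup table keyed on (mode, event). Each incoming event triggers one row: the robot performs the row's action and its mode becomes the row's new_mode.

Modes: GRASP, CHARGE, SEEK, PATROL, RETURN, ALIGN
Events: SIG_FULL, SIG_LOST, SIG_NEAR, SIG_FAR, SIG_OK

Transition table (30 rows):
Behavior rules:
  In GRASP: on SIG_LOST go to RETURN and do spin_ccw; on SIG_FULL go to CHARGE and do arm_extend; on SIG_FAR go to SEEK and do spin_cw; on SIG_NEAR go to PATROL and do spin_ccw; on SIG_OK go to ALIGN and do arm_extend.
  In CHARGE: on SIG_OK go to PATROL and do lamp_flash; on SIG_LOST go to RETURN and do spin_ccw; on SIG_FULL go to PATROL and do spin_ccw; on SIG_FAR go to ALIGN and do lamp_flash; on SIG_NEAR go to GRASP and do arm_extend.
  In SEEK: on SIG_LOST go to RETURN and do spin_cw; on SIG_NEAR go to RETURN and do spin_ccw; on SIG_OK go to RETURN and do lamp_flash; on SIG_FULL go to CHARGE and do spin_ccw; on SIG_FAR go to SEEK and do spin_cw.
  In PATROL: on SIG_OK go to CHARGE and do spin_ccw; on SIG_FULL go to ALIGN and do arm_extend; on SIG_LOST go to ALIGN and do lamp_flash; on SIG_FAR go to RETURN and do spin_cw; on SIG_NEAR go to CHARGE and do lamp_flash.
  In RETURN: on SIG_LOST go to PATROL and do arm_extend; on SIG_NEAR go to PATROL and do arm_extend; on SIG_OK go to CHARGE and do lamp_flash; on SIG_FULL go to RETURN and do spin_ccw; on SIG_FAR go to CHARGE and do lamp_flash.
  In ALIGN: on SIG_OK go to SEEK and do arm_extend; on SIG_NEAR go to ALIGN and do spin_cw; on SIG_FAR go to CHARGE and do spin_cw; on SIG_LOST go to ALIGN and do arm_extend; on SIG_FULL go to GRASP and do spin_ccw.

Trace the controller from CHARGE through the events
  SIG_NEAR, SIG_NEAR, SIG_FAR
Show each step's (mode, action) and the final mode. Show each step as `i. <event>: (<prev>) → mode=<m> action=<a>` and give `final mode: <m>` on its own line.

final mode: RETURN

1. SIG_NEAR: (CHARGE) → mode=GRASP action=arm_extend
2. SIG_NEAR: (GRASP) → mode=PATROL action=spin_ccw
3. SIG_FAR: (PATROL) → mode=RETURN action=spin_cw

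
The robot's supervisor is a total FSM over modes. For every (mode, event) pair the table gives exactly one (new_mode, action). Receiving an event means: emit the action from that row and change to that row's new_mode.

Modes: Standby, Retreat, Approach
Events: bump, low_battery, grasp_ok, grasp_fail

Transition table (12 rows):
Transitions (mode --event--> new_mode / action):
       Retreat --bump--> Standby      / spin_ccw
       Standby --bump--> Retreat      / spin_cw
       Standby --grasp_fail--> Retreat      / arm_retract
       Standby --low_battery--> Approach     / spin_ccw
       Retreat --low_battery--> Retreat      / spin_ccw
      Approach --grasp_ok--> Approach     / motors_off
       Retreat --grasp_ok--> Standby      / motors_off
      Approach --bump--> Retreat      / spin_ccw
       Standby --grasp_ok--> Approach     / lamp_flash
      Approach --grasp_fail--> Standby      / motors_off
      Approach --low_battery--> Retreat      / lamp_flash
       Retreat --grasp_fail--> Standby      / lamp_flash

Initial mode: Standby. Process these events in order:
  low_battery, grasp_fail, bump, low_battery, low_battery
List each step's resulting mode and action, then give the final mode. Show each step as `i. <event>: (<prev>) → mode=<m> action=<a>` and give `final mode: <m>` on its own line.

final mode: Retreat

1. low_battery: (Standby) → mode=Approach action=spin_ccw
2. grasp_fail: (Approach) → mode=Standby action=motors_off
3. bump: (Standby) → mode=Retreat action=spin_cw
4. low_battery: (Retreat) → mode=Retreat action=spin_ccw
5. low_battery: (Retreat) → mode=Retreat action=spin_ccw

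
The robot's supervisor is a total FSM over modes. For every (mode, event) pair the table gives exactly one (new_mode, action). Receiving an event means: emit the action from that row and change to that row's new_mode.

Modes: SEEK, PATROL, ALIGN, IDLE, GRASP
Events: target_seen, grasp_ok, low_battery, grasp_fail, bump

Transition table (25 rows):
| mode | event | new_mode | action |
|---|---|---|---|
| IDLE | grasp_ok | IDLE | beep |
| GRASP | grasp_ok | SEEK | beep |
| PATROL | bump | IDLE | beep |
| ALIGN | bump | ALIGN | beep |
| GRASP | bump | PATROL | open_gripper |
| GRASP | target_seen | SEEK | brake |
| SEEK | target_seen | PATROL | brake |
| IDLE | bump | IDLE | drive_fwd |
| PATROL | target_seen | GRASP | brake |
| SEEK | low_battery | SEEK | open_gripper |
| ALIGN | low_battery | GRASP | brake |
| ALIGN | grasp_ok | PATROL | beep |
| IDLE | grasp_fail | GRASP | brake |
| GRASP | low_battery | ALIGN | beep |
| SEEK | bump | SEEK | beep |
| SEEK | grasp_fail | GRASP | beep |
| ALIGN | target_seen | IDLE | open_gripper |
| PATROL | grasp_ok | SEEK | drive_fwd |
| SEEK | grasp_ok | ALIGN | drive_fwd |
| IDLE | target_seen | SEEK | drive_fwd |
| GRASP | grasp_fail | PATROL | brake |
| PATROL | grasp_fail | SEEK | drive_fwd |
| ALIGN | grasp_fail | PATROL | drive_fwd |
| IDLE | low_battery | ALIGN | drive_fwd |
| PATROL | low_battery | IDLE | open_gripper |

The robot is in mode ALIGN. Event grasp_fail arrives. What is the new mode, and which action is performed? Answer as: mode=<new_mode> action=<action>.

current mode = ALIGN; filter table to that mode:
  (ALIGN, bump) → (ALIGN, beep)
  (ALIGN, low_battery) → (GRASP, brake)
  (ALIGN, grasp_ok) → (PATROL, beep)
  (ALIGN, target_seen) → (IDLE, open_gripper)
  (ALIGN, grasp_fail) → (PATROL, drive_fwd)  ← event matches
event = grasp_fail selects (PATROL, drive_fwd)

mode=PATROL action=drive_fwd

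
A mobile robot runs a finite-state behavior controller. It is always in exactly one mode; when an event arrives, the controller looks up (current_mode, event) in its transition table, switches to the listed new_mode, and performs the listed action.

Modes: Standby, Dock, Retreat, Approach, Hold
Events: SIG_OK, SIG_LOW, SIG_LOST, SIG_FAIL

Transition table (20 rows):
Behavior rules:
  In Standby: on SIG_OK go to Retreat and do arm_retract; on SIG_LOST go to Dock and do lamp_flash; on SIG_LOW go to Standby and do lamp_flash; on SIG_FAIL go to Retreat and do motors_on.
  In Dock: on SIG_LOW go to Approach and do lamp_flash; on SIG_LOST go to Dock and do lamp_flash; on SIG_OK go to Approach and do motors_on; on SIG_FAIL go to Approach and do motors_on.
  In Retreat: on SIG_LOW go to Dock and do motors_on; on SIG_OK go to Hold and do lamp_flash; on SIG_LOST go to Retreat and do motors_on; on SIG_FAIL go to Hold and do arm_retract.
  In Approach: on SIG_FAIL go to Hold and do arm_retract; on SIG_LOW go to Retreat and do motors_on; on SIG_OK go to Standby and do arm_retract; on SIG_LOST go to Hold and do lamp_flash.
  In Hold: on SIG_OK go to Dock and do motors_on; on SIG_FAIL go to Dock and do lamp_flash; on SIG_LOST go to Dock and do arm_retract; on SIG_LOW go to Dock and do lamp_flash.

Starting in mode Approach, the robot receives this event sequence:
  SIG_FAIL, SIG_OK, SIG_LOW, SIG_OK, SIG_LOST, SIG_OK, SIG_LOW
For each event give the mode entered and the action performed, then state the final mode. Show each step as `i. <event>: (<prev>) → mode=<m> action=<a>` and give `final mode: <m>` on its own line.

final mode: Retreat

1. SIG_FAIL: (Approach) → mode=Hold action=arm_retract
2. SIG_OK: (Hold) → mode=Dock action=motors_on
3. SIG_LOW: (Dock) → mode=Approach action=lamp_flash
4. SIG_OK: (Approach) → mode=Standby action=arm_retract
5. SIG_LOST: (Standby) → mode=Dock action=lamp_flash
6. SIG_OK: (Dock) → mode=Approach action=motors_on
7. SIG_LOW: (Approach) → mode=Retreat action=motors_on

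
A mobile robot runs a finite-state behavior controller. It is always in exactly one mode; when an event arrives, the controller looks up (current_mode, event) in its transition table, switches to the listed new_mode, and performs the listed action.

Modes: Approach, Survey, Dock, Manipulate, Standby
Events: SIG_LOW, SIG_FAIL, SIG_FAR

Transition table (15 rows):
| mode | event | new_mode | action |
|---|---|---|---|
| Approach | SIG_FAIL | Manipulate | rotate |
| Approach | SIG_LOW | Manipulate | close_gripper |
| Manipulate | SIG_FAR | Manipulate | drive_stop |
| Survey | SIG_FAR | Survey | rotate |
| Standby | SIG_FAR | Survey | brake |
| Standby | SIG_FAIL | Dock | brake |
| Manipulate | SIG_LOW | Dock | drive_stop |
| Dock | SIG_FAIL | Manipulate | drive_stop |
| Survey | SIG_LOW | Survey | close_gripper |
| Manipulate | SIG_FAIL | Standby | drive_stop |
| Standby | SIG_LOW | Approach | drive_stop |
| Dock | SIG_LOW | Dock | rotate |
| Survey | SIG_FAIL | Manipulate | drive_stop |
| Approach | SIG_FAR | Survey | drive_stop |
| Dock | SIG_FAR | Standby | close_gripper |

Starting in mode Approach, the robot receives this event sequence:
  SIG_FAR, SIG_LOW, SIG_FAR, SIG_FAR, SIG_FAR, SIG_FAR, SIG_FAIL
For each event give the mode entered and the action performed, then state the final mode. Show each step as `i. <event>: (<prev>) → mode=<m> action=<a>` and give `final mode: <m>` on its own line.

final mode: Manipulate

1. SIG_FAR: (Approach) → mode=Survey action=drive_stop
2. SIG_LOW: (Survey) → mode=Survey action=close_gripper
3. SIG_FAR: (Survey) → mode=Survey action=rotate
4. SIG_FAR: (Survey) → mode=Survey action=rotate
5. SIG_FAR: (Survey) → mode=Survey action=rotate
6. SIG_FAR: (Survey) → mode=Survey action=rotate
7. SIG_FAIL: (Survey) → mode=Manipulate action=drive_stop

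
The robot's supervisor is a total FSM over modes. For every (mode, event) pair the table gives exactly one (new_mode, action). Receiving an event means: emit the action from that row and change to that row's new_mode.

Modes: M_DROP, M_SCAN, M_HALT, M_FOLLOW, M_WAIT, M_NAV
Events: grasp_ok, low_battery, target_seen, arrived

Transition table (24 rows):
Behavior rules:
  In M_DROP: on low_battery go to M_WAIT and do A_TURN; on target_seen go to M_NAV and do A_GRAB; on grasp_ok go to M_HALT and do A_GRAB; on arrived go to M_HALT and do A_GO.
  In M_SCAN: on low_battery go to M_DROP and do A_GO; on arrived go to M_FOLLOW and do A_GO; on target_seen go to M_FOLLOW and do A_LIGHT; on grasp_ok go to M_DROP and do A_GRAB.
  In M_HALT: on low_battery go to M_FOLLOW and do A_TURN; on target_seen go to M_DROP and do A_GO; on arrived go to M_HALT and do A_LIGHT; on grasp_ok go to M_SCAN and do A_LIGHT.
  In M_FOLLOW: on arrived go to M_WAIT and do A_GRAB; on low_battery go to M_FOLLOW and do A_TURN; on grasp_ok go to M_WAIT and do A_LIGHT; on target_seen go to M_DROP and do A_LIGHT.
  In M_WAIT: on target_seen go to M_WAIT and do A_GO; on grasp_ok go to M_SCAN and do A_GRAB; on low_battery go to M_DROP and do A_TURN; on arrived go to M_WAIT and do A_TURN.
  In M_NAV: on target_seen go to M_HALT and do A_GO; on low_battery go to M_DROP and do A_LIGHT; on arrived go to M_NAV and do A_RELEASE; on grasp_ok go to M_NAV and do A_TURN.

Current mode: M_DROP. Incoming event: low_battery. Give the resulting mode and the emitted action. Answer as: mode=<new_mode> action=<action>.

current mode = M_DROP; filter table to that mode:
  (M_DROP, low_battery) → (M_WAIT, A_TURN)  ← event matches
  (M_DROP, target_seen) → (M_NAV, A_GRAB)
  (M_DROP, grasp_ok) → (M_HALT, A_GRAB)
  (M_DROP, arrived) → (M_HALT, A_GO)
event = low_battery selects (M_WAIT, A_TURN)

mode=M_WAIT action=A_TURN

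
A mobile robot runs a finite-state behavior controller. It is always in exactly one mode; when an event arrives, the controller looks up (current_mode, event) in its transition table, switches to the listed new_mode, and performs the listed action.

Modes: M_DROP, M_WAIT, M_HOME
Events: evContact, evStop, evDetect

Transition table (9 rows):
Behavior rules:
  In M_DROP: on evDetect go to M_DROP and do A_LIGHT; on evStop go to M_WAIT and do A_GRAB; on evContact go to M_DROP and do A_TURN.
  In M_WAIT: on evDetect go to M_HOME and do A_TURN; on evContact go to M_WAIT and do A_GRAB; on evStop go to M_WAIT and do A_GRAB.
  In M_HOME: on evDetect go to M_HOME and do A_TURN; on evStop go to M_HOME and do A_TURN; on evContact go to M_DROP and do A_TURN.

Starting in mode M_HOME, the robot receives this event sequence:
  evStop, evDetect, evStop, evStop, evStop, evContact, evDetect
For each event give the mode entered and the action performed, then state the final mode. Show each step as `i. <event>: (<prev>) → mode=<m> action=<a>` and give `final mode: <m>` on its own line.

1. evStop: (M_HOME) → mode=M_HOME action=A_TURN
2. evDetect: (M_HOME) → mode=M_HOME action=A_TURN
3. evStop: (M_HOME) → mode=M_HOME action=A_TURN
4. evStop: (M_HOME) → mode=M_HOME action=A_TURN
5. evStop: (M_HOME) → mode=M_HOME action=A_TURN
6. evContact: (M_HOME) → mode=M_DROP action=A_TURN
7. evDetect: (M_DROP) → mode=M_DROP action=A_LIGHT

final mode: M_DROP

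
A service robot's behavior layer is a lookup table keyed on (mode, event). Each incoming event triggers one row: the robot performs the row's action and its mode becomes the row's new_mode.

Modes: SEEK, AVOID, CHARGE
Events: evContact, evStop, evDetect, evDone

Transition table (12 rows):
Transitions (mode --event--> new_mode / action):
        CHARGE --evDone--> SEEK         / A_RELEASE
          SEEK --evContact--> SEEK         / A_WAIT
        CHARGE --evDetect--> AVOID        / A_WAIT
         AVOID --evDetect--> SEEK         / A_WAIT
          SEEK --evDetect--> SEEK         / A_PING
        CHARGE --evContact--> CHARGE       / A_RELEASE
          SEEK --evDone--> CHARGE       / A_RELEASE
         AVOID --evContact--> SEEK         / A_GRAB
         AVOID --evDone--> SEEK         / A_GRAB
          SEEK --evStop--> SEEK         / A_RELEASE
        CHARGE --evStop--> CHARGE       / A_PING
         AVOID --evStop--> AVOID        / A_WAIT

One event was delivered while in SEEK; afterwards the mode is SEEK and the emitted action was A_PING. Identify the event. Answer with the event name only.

evDetect

try evContact: (SEEK, evContact) → (SEEK, A_WAIT)
try evStop: (SEEK, evStop) → (SEEK, A_RELEASE)
try evDetect: (SEEK, evDetect) → (SEEK, A_PING)  ← matches
try evDone: (SEEK, evDone) → (CHARGE, A_RELEASE)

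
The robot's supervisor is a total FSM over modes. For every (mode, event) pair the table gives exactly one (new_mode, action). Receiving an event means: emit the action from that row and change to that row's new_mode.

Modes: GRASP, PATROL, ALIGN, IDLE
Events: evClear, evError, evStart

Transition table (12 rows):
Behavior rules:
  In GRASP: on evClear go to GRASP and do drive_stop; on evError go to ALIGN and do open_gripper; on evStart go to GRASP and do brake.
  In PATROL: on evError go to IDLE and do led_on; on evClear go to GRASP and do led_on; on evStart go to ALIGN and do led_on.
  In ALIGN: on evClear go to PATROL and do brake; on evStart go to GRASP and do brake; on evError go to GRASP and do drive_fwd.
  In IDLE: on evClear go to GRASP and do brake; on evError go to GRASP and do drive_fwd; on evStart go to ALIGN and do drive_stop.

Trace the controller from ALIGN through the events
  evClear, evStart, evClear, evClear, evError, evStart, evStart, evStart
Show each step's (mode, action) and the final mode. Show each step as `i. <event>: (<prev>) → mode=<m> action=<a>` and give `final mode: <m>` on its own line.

final mode: GRASP

1. evClear: (ALIGN) → mode=PATROL action=brake
2. evStart: (PATROL) → mode=ALIGN action=led_on
3. evClear: (ALIGN) → mode=PATROL action=brake
4. evClear: (PATROL) → mode=GRASP action=led_on
5. evError: (GRASP) → mode=ALIGN action=open_gripper
6. evStart: (ALIGN) → mode=GRASP action=brake
7. evStart: (GRASP) → mode=GRASP action=brake
8. evStart: (GRASP) → mode=GRASP action=brake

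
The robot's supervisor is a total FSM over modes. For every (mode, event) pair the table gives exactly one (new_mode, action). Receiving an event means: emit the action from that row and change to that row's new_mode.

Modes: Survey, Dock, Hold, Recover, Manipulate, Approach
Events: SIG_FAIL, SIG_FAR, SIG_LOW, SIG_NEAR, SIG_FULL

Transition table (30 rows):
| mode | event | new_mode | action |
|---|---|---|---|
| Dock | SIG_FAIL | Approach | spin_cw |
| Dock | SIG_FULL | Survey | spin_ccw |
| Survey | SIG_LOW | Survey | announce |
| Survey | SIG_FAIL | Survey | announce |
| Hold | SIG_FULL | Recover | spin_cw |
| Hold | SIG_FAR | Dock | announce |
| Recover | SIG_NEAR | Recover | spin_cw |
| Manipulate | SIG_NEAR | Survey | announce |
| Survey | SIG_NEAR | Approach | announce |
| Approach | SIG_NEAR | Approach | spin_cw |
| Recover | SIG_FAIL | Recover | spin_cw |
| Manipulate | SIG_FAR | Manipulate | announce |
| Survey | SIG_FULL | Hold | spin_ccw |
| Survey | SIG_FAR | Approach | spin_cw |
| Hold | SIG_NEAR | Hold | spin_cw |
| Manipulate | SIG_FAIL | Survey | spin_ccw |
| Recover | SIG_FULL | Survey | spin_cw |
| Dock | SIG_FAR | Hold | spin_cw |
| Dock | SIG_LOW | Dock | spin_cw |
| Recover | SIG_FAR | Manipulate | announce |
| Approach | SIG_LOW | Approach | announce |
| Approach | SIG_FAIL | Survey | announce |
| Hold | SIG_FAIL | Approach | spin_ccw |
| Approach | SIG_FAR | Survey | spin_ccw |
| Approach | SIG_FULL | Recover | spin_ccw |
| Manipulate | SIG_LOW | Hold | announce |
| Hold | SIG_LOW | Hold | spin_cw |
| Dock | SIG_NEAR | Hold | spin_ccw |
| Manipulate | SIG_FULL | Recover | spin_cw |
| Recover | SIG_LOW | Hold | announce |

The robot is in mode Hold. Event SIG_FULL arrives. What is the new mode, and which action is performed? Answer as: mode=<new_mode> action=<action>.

current mode = Hold; filter table to that mode:
  (Hold, SIG_FULL) → (Recover, spin_cw)  ← event matches
  (Hold, SIG_FAR) → (Dock, announce)
  (Hold, SIG_NEAR) → (Hold, spin_cw)
  (Hold, SIG_FAIL) → (Approach, spin_ccw)
  (Hold, SIG_LOW) → (Hold, spin_cw)
event = SIG_FULL selects (Recover, spin_cw)

mode=Recover action=spin_cw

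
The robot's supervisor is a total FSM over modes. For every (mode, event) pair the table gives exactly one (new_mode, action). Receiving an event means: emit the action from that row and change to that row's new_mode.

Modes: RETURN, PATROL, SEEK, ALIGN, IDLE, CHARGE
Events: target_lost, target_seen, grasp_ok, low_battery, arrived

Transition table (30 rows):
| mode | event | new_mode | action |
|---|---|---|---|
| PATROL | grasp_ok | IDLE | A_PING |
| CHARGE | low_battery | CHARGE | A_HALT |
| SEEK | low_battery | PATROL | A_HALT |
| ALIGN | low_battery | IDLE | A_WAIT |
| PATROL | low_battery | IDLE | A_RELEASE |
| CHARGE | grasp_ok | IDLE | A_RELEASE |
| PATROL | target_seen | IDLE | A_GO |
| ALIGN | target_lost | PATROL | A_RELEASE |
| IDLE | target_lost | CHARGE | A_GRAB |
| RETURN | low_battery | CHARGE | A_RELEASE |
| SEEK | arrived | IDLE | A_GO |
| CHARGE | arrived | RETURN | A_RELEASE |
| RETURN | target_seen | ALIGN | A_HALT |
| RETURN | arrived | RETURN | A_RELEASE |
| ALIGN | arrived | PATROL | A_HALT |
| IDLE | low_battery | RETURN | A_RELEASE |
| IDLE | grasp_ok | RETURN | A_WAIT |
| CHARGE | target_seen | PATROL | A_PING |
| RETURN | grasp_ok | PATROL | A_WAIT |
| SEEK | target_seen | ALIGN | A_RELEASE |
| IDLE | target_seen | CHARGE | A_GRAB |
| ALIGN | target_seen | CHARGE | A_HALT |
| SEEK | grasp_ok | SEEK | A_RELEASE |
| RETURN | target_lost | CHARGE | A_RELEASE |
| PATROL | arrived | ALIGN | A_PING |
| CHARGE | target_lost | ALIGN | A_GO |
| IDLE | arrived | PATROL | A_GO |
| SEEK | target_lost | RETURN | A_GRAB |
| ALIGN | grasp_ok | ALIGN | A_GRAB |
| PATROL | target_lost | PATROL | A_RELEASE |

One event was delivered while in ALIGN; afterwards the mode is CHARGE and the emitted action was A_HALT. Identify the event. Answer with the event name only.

target_seen

try target_lost: (ALIGN, target_lost) → (PATROL, A_RELEASE)
try target_seen: (ALIGN, target_seen) → (CHARGE, A_HALT)  ← matches
try grasp_ok: (ALIGN, grasp_ok) → (ALIGN, A_GRAB)
try low_battery: (ALIGN, low_battery) → (IDLE, A_WAIT)
try arrived: (ALIGN, arrived) → (PATROL, A_HALT)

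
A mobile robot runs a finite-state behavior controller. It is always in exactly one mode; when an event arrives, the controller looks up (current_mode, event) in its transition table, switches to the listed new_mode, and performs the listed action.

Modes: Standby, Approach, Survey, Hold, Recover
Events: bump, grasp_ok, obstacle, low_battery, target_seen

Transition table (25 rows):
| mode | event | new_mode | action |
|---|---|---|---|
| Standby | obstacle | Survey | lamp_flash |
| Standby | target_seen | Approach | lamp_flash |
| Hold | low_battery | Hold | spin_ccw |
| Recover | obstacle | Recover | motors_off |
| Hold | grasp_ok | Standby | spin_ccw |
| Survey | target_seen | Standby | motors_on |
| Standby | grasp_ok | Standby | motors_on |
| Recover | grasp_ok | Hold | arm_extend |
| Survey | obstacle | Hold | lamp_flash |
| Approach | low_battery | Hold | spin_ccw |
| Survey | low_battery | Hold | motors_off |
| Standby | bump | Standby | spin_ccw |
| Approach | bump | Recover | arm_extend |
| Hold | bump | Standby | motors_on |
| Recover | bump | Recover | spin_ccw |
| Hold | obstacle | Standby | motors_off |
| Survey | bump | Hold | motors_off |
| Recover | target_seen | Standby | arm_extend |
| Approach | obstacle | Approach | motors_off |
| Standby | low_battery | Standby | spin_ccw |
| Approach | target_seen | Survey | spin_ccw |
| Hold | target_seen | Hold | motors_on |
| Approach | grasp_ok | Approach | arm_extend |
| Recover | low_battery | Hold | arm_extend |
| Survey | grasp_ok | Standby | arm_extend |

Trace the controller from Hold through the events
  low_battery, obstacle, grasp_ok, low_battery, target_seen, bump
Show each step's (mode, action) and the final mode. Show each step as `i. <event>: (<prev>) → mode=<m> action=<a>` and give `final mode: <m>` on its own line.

1. low_battery: (Hold) → mode=Hold action=spin_ccw
2. obstacle: (Hold) → mode=Standby action=motors_off
3. grasp_ok: (Standby) → mode=Standby action=motors_on
4. low_battery: (Standby) → mode=Standby action=spin_ccw
5. target_seen: (Standby) → mode=Approach action=lamp_flash
6. bump: (Approach) → mode=Recover action=arm_extend

final mode: Recover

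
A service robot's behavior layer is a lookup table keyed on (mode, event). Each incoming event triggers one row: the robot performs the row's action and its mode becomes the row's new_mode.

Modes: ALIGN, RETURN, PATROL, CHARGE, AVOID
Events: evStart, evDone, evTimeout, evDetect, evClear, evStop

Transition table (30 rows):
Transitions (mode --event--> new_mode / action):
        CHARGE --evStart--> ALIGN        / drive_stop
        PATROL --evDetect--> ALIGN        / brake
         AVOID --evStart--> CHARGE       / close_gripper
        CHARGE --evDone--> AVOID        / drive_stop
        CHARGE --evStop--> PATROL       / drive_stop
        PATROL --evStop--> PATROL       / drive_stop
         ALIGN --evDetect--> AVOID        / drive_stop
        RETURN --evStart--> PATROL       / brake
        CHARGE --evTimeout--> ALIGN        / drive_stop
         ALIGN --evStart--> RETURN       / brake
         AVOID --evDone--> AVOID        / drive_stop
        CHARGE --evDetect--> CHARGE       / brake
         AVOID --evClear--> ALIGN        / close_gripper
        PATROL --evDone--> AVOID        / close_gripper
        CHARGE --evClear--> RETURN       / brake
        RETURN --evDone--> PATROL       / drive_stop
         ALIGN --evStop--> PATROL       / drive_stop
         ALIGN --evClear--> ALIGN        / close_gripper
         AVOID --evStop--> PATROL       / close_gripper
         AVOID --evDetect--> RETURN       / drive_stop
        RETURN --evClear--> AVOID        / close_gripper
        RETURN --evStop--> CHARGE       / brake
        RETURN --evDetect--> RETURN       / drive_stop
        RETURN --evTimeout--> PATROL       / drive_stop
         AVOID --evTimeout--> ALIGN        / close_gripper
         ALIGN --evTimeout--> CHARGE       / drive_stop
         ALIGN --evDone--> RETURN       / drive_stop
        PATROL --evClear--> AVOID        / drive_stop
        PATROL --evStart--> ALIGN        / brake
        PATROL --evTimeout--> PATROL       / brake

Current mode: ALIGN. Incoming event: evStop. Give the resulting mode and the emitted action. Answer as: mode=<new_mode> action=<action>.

current mode = ALIGN; filter table to that mode:
  (ALIGN, evDetect) → (AVOID, drive_stop)
  (ALIGN, evStart) → (RETURN, brake)
  (ALIGN, evStop) → (PATROL, drive_stop)  ← event matches
  (ALIGN, evClear) → (ALIGN, close_gripper)
  (ALIGN, evTimeout) → (CHARGE, drive_stop)
  (ALIGN, evDone) → (RETURN, drive_stop)
event = evStop selects (PATROL, drive_stop)

mode=PATROL action=drive_stop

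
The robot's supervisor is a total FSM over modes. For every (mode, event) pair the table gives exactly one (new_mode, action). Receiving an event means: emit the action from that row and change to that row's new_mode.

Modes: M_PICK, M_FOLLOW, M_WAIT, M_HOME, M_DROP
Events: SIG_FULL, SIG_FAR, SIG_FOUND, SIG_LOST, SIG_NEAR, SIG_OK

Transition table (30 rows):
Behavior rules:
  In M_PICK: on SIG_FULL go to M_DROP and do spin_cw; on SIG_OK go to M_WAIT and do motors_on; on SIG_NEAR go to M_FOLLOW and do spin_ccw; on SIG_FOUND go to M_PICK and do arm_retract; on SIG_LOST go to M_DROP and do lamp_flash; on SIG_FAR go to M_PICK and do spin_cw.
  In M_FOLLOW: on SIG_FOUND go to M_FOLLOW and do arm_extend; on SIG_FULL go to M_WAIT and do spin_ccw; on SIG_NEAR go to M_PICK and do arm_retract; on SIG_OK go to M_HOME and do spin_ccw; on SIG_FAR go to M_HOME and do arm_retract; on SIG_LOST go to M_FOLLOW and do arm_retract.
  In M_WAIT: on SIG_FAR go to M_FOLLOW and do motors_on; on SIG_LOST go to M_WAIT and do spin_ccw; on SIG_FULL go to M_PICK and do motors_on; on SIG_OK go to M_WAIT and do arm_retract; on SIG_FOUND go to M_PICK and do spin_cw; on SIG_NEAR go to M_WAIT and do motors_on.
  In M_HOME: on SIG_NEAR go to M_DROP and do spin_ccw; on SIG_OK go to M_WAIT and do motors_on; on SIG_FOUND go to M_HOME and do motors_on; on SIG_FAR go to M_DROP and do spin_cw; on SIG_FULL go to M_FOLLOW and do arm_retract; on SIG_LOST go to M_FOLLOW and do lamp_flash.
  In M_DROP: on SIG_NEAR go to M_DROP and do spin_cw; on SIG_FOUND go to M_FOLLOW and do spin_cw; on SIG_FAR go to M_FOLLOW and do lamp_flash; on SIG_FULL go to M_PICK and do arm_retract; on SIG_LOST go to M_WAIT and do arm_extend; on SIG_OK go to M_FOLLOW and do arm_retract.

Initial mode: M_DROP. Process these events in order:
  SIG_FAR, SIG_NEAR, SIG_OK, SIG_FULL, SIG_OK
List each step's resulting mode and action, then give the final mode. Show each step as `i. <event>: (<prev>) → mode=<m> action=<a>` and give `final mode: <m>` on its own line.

1. SIG_FAR: (M_DROP) → mode=M_FOLLOW action=lamp_flash
2. SIG_NEAR: (M_FOLLOW) → mode=M_PICK action=arm_retract
3. SIG_OK: (M_PICK) → mode=M_WAIT action=motors_on
4. SIG_FULL: (M_WAIT) → mode=M_PICK action=motors_on
5. SIG_OK: (M_PICK) → mode=M_WAIT action=motors_on

final mode: M_WAIT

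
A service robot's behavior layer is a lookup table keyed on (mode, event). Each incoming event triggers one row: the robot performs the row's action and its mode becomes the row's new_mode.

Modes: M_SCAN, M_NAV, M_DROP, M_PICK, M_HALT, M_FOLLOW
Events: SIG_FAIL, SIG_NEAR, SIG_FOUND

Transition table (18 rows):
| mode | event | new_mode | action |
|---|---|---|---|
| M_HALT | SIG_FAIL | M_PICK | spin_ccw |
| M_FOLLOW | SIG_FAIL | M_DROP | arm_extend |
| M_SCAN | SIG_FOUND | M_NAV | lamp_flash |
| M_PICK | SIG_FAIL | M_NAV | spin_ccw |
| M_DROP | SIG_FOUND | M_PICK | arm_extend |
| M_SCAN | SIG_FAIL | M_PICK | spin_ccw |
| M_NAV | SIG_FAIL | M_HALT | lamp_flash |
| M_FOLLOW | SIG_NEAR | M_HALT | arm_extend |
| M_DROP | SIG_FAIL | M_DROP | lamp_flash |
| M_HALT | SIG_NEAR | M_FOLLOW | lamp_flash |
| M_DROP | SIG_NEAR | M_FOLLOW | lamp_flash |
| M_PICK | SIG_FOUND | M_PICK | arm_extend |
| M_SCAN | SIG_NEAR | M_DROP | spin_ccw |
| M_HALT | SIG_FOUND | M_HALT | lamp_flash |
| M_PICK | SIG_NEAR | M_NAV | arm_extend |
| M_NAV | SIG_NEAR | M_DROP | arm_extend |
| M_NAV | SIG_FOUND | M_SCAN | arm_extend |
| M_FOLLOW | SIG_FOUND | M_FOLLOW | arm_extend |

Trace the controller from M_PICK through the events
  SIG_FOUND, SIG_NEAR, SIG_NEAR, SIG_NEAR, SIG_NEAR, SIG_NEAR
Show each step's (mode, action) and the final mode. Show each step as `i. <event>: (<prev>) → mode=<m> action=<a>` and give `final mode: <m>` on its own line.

1. SIG_FOUND: (M_PICK) → mode=M_PICK action=arm_extend
2. SIG_NEAR: (M_PICK) → mode=M_NAV action=arm_extend
3. SIG_NEAR: (M_NAV) → mode=M_DROP action=arm_extend
4. SIG_NEAR: (M_DROP) → mode=M_FOLLOW action=lamp_flash
5. SIG_NEAR: (M_FOLLOW) → mode=M_HALT action=arm_extend
6. SIG_NEAR: (M_HALT) → mode=M_FOLLOW action=lamp_flash

final mode: M_FOLLOW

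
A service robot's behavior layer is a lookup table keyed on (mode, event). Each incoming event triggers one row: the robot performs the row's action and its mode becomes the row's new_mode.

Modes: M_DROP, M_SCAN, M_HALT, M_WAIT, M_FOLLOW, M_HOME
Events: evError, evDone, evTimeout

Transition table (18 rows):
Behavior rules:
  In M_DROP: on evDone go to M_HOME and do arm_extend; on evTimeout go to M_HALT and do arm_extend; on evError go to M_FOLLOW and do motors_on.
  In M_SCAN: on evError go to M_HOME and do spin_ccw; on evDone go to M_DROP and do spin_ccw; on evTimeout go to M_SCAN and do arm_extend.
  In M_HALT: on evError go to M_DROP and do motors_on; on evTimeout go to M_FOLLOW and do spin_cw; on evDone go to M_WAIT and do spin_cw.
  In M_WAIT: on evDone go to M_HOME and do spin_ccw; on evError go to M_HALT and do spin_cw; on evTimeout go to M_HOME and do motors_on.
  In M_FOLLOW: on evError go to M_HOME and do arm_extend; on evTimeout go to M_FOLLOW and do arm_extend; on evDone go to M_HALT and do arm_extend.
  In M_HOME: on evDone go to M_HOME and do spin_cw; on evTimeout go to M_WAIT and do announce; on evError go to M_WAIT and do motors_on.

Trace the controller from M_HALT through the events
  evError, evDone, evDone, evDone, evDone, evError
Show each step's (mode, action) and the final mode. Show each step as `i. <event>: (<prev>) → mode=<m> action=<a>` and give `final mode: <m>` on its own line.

1. evError: (M_HALT) → mode=M_DROP action=motors_on
2. evDone: (M_DROP) → mode=M_HOME action=arm_extend
3. evDone: (M_HOME) → mode=M_HOME action=spin_cw
4. evDone: (M_HOME) → mode=M_HOME action=spin_cw
5. evDone: (M_HOME) → mode=M_HOME action=spin_cw
6. evError: (M_HOME) → mode=M_WAIT action=motors_on

final mode: M_WAIT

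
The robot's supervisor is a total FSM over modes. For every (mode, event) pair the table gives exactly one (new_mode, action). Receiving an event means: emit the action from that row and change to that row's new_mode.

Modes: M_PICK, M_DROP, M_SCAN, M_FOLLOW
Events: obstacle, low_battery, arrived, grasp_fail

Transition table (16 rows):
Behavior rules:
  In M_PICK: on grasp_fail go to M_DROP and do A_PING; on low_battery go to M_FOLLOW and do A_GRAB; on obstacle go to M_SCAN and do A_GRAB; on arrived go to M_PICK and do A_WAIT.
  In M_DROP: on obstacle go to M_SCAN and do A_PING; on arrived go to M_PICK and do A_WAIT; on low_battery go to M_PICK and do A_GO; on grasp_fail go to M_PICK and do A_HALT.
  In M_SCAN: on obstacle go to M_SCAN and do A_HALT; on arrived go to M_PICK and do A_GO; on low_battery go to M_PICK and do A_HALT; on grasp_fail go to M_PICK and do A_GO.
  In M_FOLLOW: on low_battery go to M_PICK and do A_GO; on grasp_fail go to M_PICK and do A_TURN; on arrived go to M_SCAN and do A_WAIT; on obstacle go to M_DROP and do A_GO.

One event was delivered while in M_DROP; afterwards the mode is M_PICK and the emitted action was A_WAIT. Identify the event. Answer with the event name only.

try obstacle: (M_DROP, obstacle) → (M_SCAN, A_PING)
try low_battery: (M_DROP, low_battery) → (M_PICK, A_GO)
try arrived: (M_DROP, arrived) → (M_PICK, A_WAIT)  ← matches
try grasp_fail: (M_DROP, grasp_fail) → (M_PICK, A_HALT)

arrived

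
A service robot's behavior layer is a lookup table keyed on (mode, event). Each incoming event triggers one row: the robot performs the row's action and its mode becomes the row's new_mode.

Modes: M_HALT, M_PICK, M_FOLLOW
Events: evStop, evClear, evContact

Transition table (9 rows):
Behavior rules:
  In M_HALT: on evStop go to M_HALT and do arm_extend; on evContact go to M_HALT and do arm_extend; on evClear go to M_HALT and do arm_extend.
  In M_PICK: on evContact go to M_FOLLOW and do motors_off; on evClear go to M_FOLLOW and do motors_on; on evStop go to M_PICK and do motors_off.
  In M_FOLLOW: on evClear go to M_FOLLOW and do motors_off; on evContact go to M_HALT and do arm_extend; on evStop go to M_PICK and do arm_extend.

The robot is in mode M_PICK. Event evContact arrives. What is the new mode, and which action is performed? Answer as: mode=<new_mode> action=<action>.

current mode = M_PICK; filter table to that mode:
  (M_PICK, evContact) → (M_FOLLOW, motors_off)  ← event matches
  (M_PICK, evClear) → (M_FOLLOW, motors_on)
  (M_PICK, evStop) → (M_PICK, motors_off)
event = evContact selects (M_FOLLOW, motors_off)

mode=M_FOLLOW action=motors_off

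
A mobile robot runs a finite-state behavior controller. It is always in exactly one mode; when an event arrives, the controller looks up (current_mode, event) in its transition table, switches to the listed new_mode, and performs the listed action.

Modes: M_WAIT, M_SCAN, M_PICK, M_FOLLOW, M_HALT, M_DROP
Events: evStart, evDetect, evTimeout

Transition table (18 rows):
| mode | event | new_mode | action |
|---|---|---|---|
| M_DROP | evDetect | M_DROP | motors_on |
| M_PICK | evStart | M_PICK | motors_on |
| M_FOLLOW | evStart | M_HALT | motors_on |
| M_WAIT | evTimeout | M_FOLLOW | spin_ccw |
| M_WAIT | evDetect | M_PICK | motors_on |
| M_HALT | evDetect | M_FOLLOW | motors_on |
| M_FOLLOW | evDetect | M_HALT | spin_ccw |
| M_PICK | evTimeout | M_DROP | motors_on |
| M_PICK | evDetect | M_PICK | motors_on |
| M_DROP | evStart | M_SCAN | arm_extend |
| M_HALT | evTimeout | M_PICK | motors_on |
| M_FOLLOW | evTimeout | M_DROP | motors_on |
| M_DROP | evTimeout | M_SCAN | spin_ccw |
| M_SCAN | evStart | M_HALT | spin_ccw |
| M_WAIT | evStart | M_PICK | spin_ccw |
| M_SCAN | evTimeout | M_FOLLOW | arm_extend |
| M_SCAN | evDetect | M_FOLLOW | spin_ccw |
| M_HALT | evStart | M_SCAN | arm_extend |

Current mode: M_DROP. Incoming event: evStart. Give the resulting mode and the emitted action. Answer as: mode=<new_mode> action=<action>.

mode=M_SCAN action=arm_extend

current mode = M_DROP; filter table to that mode:
  (M_DROP, evDetect) → (M_DROP, motors_on)
  (M_DROP, evStart) → (M_SCAN, arm_extend)  ← event matches
  (M_DROP, evTimeout) → (M_SCAN, spin_ccw)
event = evStart selects (M_SCAN, arm_extend)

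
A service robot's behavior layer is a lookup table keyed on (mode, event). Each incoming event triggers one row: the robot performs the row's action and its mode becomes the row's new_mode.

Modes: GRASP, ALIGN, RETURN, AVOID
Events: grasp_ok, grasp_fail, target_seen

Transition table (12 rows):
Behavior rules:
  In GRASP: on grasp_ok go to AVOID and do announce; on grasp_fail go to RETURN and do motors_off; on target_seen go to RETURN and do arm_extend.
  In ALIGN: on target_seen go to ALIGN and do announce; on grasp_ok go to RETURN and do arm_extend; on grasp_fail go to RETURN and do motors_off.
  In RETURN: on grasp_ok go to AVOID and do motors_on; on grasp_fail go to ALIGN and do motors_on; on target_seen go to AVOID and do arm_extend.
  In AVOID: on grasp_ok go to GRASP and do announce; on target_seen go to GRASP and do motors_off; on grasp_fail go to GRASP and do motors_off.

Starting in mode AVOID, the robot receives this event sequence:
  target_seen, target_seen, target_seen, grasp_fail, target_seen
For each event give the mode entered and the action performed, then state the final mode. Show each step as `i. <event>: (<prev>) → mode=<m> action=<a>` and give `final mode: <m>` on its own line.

final mode: RETURN

1. target_seen: (AVOID) → mode=GRASP action=motors_off
2. target_seen: (GRASP) → mode=RETURN action=arm_extend
3. target_seen: (RETURN) → mode=AVOID action=arm_extend
4. grasp_fail: (AVOID) → mode=GRASP action=motors_off
5. target_seen: (GRASP) → mode=RETURN action=arm_extend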